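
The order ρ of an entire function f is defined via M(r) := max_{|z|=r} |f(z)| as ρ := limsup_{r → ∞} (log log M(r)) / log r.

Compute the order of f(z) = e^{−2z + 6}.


|e^{−2z + 6}| = e^{Re(-2·z) + 6} ≤ e^{2|z|^1 + 6} = e^{2r^1 + 6} on |z| = r, so ρ ≤ 1. Choosing z on |z|=r so that -2·z is real positive (always possible by picking arg z appropriately) gives |f(z)| = e^{2r^1 + 6}, matching the bound. The additive constant 6 does not affect log log M(r) ~ 1·log r. Hence ρ = 1.
Therefore ρ = 1.

Order ρ = 1.


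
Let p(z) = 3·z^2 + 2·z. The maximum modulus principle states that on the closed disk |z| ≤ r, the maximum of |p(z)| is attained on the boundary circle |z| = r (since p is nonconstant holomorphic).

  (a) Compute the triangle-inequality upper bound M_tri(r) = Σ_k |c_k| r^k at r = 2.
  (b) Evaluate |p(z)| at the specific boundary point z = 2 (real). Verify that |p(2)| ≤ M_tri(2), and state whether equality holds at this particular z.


Coefficients: c_0 = 0, c_1 = 2, c_2 = 3. Radius r = 2.
Part (a). Triangle bound: M_tri(r) = Σ_k |c_k| r^k
  = |0|·2^0 + |2|·2^1 + |3|·2^2
  = 0 + 4 + 12 = 16.
This bounds M(r) := max_{|z|=r} |p(z)| from above; equality holds iff all terms c_k z^k can be made to align in phase at a single z on |z|=r.
Part (b). At z = 2 (real, on the circle |z| = r):
  p(2) = (0)·2^0 + (2)·2^1 + (3)·2^2 = 16.
  |p(2)| = 16.
Since all nonzero coefficients share the same sign, |p(2)| = 16 = M_tri(2); the triangle bound is attained at z = 2, so in fact M(r) = 16.

M_tri(2) = 16; |p(2)| = 16; equality at z=2: yes.


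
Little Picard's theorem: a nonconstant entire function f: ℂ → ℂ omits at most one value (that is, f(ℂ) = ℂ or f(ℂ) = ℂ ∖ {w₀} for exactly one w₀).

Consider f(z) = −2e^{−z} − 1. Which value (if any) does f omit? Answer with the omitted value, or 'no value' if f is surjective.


Little Picard bounds the complement of f(ℂ) to at most one point.
e^{−z} is never zero on ℂ, so -2·e^{−z} takes every value in ℂ ∖ {0}. Adding -1 shifts the range to ℂ ∖ {-1}. Thus f omits exactly the value -1.

Omitted value: -1.


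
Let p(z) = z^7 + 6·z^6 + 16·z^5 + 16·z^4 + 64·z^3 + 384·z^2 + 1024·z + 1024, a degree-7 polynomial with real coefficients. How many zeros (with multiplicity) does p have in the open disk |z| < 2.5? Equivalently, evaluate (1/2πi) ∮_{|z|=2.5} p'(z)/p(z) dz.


The zeros of p are: (-2 + 2i), (-2 - 2i), (2 + 2i), (2 - 2i), (-2 + 2i), (-2 - 2i), -2.
Their magnitudes are: 2.828, 2.828, 2.828, 2.828, 2.828, 2.828, 2.
Zeros with |z| < R = 2.5: -2.
Count = 1.
By the argument principle, (1/2πi) ∮_{|z|=R} p'(z)/p(z) dz equals exactly this count.

Number of zeros inside |z| < 2.5: 1.


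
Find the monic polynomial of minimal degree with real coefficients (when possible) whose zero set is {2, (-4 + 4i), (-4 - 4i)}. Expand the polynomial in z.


The polynomial is p(z) = ∏_{α ∈ S} (z − α), where S = {2, (-4 + 4i), (-4 - 4i)}.
Expanding the product yields: p(z) = z^3 + 6·z^2 + 16·z -64.
Note conjugate pairs combine to real quadratics: (z − (-4+4i))(z − (-4−4i)) = z² + 8z + 32.
The resulting polynomial has degree 3 and real coefficients as required.

p(z) = z^3 + 6·z^2 + 16·z -64.


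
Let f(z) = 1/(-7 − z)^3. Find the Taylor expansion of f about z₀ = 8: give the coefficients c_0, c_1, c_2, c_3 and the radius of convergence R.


Let w = z − z₀, so z = z₀ + w.
Then -7 − z = -7 − (z₀ + w) = (-7 − z₀) − w = -15 − w.
f(z) = 1/(-15 − w)^3 = (1/(-15)^3) · (1 − w/(-15))^{−3}.
By the binomial series (1−u)^{−3} = Σ_{n≥0} C(n+2, 2) u^n for |u|<1, with u = w/(-15):
  c_n = C(n+2, 2) / (-15)^(n+3).
  c_0 = 1/(-15)^3 = -1/3375.
  c_1 = 3/(-15)^4 = 1/16875.
  c_2 = 6/(-15)^5 = -2/253125.
  c_3 = 10/(-15)^6 = 2/2278125.
The series is valid for |w/d| < 1, i.e. |z − z₀| < |d|.
Radius of convergence: R = |-7 − z₀| = |-15| = 15 (distance from z₀ to the singularity z = -7).

c_0 = -1/3375, c_1 = 1/16875, c_2 = -2/253125, c_3 = 2/2278125; R = 15.


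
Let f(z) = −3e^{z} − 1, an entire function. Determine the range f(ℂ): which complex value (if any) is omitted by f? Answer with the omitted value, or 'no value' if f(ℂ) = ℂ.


Little Picard bounds the complement of f(ℂ) to at most one point.
e^{z} is never zero on ℂ, so -3·e^{z} takes every value in ℂ ∖ {0}. Adding -1 shifts the range to ℂ ∖ {-1}. Thus f omits exactly the value -1.

Omitted value: -1.


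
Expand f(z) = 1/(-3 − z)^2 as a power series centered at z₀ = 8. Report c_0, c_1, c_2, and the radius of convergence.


Let w = z − z₀, so z = z₀ + w.
Then -3 − z = -3 − (z₀ + w) = (-3 − z₀) − w = -11 − w.
f(z) = 1/(-11 − w)^2 = (1/(-11)^2) · (1 − w/(-11))^{−2}.
By the binomial series (1−u)^{−2} = Σ_{n≥0} C(n+1, 1) u^n for |u|<1, with u = w/(-11):
  c_n = C(n+1, 1) / (-11)^(n+2).
  c_0 = 1/(-11)^2 = 1/121.
  c_1 = 2/(-11)^3 = -2/1331.
  c_2 = 3/(-11)^4 = 3/14641.
The series is valid for |w/d| < 1, i.e. |z − z₀| < |d|.
Radius of convergence: R = |-3 − z₀| = |-11| = 11 (distance from z₀ to the singularity z = -3).

c_0 = 1/121, c_1 = -2/1331, c_2 = 3/14641; R = 11.


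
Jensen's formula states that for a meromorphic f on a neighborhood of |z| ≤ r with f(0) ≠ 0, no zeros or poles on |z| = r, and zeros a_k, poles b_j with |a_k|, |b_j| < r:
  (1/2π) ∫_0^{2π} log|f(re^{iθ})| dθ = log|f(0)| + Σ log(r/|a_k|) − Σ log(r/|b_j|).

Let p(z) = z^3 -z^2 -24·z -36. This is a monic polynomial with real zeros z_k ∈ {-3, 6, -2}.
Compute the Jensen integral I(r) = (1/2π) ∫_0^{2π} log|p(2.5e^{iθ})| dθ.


Zeros: -3, -2, 6; r = 2.5.
Inside |z| < r: -2. Outside (|z| ≥ r): -3, 6.
p(0) = -36, so log|p(0)| = log(36) = 3.5835.
Apply Jensen: I(r) = log|p(0)| + Σ_k log(r/|z_k|), summed over zeros inside |z| < r.
  log(r/|z_k|) for z_k = -2: log(2.5/2) = 0.2231
  Outside zeros (-3, 6) contribute nothing to the Jensen sum.
Sum over inside zeros: 0.2231.
I(r) = log|p(0)| + (inside sum) = 3.5835 + 0.2231 = 3.8067.
Note: since some zeros are outside |z| ≤ r, the simplified n·log(r) form does NOT apply — only the inside zeros contribute.

I(r) ≈ 3.8067.


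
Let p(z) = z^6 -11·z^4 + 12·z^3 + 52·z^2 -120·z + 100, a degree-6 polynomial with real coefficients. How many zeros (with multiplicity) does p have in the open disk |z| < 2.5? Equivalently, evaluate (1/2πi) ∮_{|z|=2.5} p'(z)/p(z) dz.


The zeros of p are: (1 + 1i), (1 - 1i), (2 + 1i), (2 - 1i), (-3 + 1i), (-3 - 1i).
Their magnitudes are: 1.414, 1.414, 2.236, 2.236, 3.162, 3.162.
Zeros with |z| < R = 2.5: (1 + 1i), (1 - 1i), (2 + 1i), (2 - 1i).
Count = 4.
By the argument principle, (1/2πi) ∮_{|z|=R} p'(z)/p(z) dz equals exactly this count.

Number of zeros inside |z| < 2.5: 4.


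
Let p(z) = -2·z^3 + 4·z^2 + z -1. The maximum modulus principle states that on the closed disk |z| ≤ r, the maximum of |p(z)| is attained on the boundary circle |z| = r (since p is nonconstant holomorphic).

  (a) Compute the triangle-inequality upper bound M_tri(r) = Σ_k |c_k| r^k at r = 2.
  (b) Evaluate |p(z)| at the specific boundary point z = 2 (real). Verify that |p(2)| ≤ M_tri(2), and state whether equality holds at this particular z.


Coefficients: c_0 = -1, c_1 = 1, c_2 = 4, c_3 = -2. Radius r = 2.
Part (a). Triangle bound: M_tri(r) = Σ_k |c_k| r^k
  = |-1|·2^0 + |1|·2^1 + |4|·2^2 + |-2|·2^3
  = 1 + 2 + 16 + 16 = 35.
This bounds M(r) := max_{|z|=r} |p(z)| from above; equality holds iff all terms c_k z^k can be made to align in phase at a single z on |z|=r.
Part (b). At z = 2 (real, on the circle |z| = r):
  p(2) = (-1)·2^0 + (1)·2^1 + (4)·2^2 + (-2)·2^3 = 1.
  |p(2)| = 1.
Check: |p(2)| = 1 ≤ 35 = M_tri(2). ✓ Equality does not hold at z = 2 (the coefficients have mixed signs, so the terms do not all align in phase there).

M_tri(2) = 35; |p(2)| = 1; equality at z=2: no.


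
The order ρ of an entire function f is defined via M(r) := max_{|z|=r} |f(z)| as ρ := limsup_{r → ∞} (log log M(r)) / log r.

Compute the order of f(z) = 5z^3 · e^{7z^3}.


M(r) = max_{|z|=r} |5|·|z|^3·|e^{7z^3}| = 5·r^3 · e^{7r^3} (the factors attain their maxima compatibly on |z|=r). Then log M(r) = log 5 + 3·log r + 7r^3, dominated by the last term, so log log M(r) ~ 3·log r. The polynomial factor 5z^3 contributes only a log r term and does not affect the order. ρ = 3.
Therefore ρ = 3.

Order ρ = 3.


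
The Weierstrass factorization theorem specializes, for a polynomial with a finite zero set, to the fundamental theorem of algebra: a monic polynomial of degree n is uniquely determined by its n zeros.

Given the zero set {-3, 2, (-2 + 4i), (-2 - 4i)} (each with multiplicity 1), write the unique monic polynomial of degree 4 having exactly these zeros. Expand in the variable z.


The polynomial is p(z) = ∏_{α ∈ S} (z − α), where S = {-3, 2, (-2 + 4i), (-2 - 4i)}.
Expanding the product yields: p(z) = z^4 + 5·z^3 + 18·z^2 -4·z -120.
Note conjugate pairs combine to real quadratics: (z − (-2+4i))(z − (-2−4i)) = z² + 4z + 20.
The resulting polynomial has degree 4 and real coefficients as required.

p(z) = z^4 + 5·z^3 + 18·z^2 -4·z -120.


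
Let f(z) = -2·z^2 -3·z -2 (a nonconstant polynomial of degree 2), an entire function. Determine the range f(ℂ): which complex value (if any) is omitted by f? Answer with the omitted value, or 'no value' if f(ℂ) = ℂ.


Little Picard bounds the complement of f(ℂ) to at most one point.
For every w ∈ ℂ, the equation p(z) − w = 0 is a nonconstant polynomial in z and hence has at least one root by the fundamental theorem of algebra. So p is surjective onto ℂ, omitting no value.

Omitted value: no value.


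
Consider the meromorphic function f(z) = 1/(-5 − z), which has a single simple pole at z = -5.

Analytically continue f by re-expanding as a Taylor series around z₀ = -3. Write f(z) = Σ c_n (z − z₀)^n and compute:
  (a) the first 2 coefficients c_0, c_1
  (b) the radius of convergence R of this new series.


Let w = z − z₀, so z = z₀ + w.
Then -5 − z = -5 − (z₀ + w) = (-5 − z₀) − w = -2 − w.
f(z) = 1/(-2 − w) = (1/(-2)) · 1/(1 − w/(-2)) = Σ_{n≥0} w^n / (-2)^(n+1).
So c_n = 1/(-2)^(n+1):
  c_0 = 1/(-2)^1 = -1/2.
  c_1 = 1/(-2)^2 = 1/4.
The series is valid for |w/d| < 1, i.e. |z − z₀| < |d|.
Radius of convergence: R = |-5 − z₀| = |-2| = 2 (distance from z₀ to the singularity z = -5).

c_0 = -1/2, c_1 = 1/4; R = 2.


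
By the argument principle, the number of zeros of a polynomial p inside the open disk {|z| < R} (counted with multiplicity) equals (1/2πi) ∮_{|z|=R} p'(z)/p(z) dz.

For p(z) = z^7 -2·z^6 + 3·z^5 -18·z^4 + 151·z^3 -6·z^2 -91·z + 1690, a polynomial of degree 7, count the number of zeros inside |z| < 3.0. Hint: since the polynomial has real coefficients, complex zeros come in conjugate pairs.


The zeros of p are: (1 + 2i), (1 - 2i), (3 + 2i), (3 - 2i), (-2 + 3i), (-2 - 3i), -2.
Their magnitudes are: 2.236, 2.236, 3.606, 3.606, 3.606, 3.606, 2.
Zeros with |z| < R = 3.0: (1 + 2i), (1 - 2i), -2.
Count = 3.
By the argument principle, (1/2πi) ∮_{|z|=R} p'(z)/p(z) dz equals exactly this count.

Number of zeros inside |z| < 3.0: 3.


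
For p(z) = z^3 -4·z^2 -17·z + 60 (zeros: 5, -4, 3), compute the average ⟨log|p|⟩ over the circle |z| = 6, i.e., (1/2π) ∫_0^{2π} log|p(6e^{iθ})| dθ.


Zeros: -4, 3, 5; r = 6.
Inside |z| < r: -4, 3, 5. Outside (|z| ≥ r): ∅.
p(0) = 60, so log|p(0)| = log(60) = 4.0943.
Apply Jensen: I(r) = log|p(0)| + Σ_k log(r/|z_k|), summed over zeros inside |z| < r.
  log(r/|z_k|) for z_k = 5: log(6/5) = 0.1823
  log(r/|z_k|) for z_k = -4: log(6/4) = 0.4055
  log(r/|z_k|) for z_k = 3: log(6/3) = 0.6931
Sum over inside zeros: 1.2809.
I(r) = log|p(0)| + (inside sum) = 4.0943 + 1.2809 = 5.3753.
Closed form (all zeros inside, monic): I(r) = n·log(r) = 3·log(6) = 5.3753. ✓

I(r) ≈ 5.3753.


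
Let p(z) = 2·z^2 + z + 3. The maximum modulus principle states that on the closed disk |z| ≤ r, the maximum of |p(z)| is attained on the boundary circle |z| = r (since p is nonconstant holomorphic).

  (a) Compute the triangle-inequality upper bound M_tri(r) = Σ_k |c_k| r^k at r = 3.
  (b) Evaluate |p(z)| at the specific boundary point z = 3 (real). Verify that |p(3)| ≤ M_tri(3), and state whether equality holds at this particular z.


Coefficients: c_0 = 3, c_1 = 1, c_2 = 2. Radius r = 3.
Part (a). Triangle bound: M_tri(r) = Σ_k |c_k| r^k
  = |3|·3^0 + |1|·3^1 + |2|·3^2
  = 3 + 3 + 18 = 24.
This bounds M(r) := max_{|z|=r} |p(z)| from above; equality holds iff all terms c_k z^k can be made to align in phase at a single z on |z|=r.
Part (b). At z = 3 (real, on the circle |z| = r):
  p(3) = (3)·3^0 + (1)·3^1 + (2)·3^2 = 24.
  |p(3)| = 24.
Since all nonzero coefficients share the same sign, |p(3)| = 24 = M_tri(3); the triangle bound is attained at z = 3, so in fact M(r) = 24.

M_tri(3) = 24; |p(3)| = 24; equality at z=3: yes.


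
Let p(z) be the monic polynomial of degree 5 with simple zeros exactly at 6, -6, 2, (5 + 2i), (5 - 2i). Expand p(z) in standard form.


The polynomial is p(z) = ∏_{α ∈ S} (z − α), where S = {6, -6, 2, (5 + 2i), (5 - 2i)}.
Expanding the product yields: p(z) = z^5 -12·z^4 + 13·z^3 + 374·z^2 -1764·z + 2088.
Note conjugate pairs combine to real quadratics: (z − (5+2i))(z − (5−2i)) = z² − 10z + 29.
The resulting polynomial has degree 5 and real coefficients as required.

p(z) = z^5 -12·z^4 + 13·z^3 + 374·z^2 -1764·z + 2088.


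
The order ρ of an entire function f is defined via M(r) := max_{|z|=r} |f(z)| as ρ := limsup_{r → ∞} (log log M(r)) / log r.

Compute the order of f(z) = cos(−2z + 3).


cos(w) is a linear combination of e^{iw} and e^{−iw} (or e^w, e^{−w} in the hyperbolic case), so |cos(w)| ≤ e^{|w|}. With w = −2z + 3, |w| ≤ 2|z| + 3 = 2r + 3 on |z| = r, giving M(r) ≤ e^{2r + 3}, so ρ ≤ 1. On a suitable ray (z = it for sin/cos; z = t for sinh/cosh, t real → ∞), |cos(−2z + 3)| grows like e^{2|t|}/2, so ρ ≥ 1. Hence ρ = 1.
Therefore ρ = 1.

Order ρ = 1.


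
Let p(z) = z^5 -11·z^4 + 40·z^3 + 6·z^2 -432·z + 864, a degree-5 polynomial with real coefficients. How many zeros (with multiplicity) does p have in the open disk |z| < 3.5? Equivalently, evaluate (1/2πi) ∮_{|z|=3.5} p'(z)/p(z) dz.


The zeros of p are: 4, 4, (3 + 3i), (3 - 3i), -3.
Their magnitudes are: 4, 4, 4.243, 4.243, 3.
Zeros with |z| < R = 3.5: -3.
Count = 1.
By the argument principle, (1/2πi) ∮_{|z|=R} p'(z)/p(z) dz equals exactly this count.

Number of zeros inside |z| < 3.5: 1.


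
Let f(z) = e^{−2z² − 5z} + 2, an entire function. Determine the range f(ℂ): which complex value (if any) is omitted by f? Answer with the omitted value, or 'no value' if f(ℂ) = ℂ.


Little Picard bounds the complement of f(ℂ) to at most one point.
The exponent g(z) = −2z² − 5z is a nonconstant polynomial, hence surjective onto ℂ. So e^{g(z)} takes every value in {e^w : w ∈ ℂ} = ℂ ∖ {0}. Adding 2 shifts the range to ℂ ∖ {2}. f omits exactly 2.

Omitted value: 2.


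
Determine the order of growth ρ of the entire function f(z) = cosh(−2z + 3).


cosh(w) is a linear combination of e^{iw} and e^{−iw} (or e^w, e^{−w} in the hyperbolic case), so |cosh(w)| ≤ e^{|w|}. With w = −2z + 3, |w| ≤ 2|z| + 3 = 2r + 3 on |z| = r, giving M(r) ≤ e^{2r + 3}, so ρ ≤ 1. On a suitable ray (z = it for sin/cos; z = t for sinh/cosh, t real → ∞), |cosh(−2z + 3)| grows like e^{2|t|}/2, so ρ ≥ 1. Hence ρ = 1.
Therefore ρ = 1.

Order ρ = 1.


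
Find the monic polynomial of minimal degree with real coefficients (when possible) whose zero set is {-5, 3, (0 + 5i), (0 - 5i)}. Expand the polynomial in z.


The polynomial is p(z) = ∏_{α ∈ S} (z − α), where S = {-5, 3, (0 + 5i), (0 - 5i)}.
Expanding the product yields: p(z) = z^4 + 2·z^3 + 10·z^2 + 50·z -375.
Note conjugate pairs combine to real quadratics: (z − (0+5i))(z − (0−5i)) = z² + 25.
The resulting polynomial has degree 4 and real coefficients as required.

p(z) = z^4 + 2·z^3 + 10·z^2 + 50·z -375.


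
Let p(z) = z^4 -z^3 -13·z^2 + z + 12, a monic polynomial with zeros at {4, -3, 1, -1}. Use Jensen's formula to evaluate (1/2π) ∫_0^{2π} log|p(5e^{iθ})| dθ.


Zeros: -3, -1, 1, 4; r = 5.
Inside |z| < r: -3, -1, 1, 4. Outside (|z| ≥ r): ∅.
p(0) = 12, so log|p(0)| = log(12) = 2.4849.
Apply Jensen: I(r) = log|p(0)| + Σ_k log(r/|z_k|), summed over zeros inside |z| < r.
  log(r/|z_k|) for z_k = 4: log(5/4) = 0.2231
  log(r/|z_k|) for z_k = -3: log(5/3) = 0.5108
  log(r/|z_k|) for z_k = 1: log(5/1) = 1.6094
  log(r/|z_k|) for z_k = -1: log(5/1) = 1.6094
Sum over inside zeros: 3.9528.
I(r) = log|p(0)| + (inside sum) = 2.4849 + 3.9528 = 6.4378.
Closed form (all zeros inside, monic): I(r) = n·log(r) = 4·log(5) = 6.4378. ✓

I(r) ≈ 6.4378.


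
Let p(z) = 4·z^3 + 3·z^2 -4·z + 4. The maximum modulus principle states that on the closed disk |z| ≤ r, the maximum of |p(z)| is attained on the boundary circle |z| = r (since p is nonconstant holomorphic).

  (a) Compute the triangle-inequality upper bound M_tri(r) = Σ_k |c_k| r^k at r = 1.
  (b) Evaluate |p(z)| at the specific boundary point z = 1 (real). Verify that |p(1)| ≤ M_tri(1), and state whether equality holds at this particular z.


Coefficients: c_0 = 4, c_1 = -4, c_2 = 3, c_3 = 4. Radius r = 1.
Part (a). Triangle bound: M_tri(r) = Σ_k |c_k| r^k
  = |4|·1^0 + |-4|·1^1 + |3|·1^2 + |4|·1^3
  = 4 + 4 + 3 + 4 = 15.
This bounds M(r) := max_{|z|=r} |p(z)| from above; equality holds iff all terms c_k z^k can be made to align in phase at a single z on |z|=r.
Part (b). At z = 1 (real, on the circle |z| = r):
  p(1) = (4)·1^0 + (-4)·1^1 + (3)·1^2 + (4)·1^3 = 7.
  |p(1)| = 7.
Check: |p(1)| = 7 ≤ 15 = M_tri(1). ✓ Equality does not hold at z = 1 (the coefficients have mixed signs, so the terms do not all align in phase there).

M_tri(1) = 15; |p(1)| = 7; equality at z=1: no.


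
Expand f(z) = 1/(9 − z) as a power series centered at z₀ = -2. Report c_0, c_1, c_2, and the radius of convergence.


Let w = z − z₀, so z = z₀ + w.
Then 9 − z = 9 − (z₀ + w) = (9 − z₀) − w = 11 − w.
f(z) = 1/(11 − w) = (1/(11)) · 1/(1 − w/(11)) = Σ_{n≥0} w^n / (11)^(n+1).
So c_n = 1/(11)^(n+1):
  c_0 = 1/(11)^1 = 1/11.
  c_1 = 1/(11)^2 = 1/121.
  c_2 = 1/(11)^3 = 1/1331.
The series is valid for |w/d| < 1, i.e. |z − z₀| < |d|.
Radius of convergence: R = |9 − z₀| = |11| = 11 (distance from z₀ to the singularity z = 9).

c_0 = 1/11, c_1 = 1/121, c_2 = 1/1331; R = 11.


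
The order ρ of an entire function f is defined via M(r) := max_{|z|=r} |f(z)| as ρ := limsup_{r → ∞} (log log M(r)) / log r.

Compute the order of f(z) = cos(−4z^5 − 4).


Write cos(w) = (e^{iw} ± e^{−iw})/(2 or 2i), so |cos(w)| ≤ e^{|w|}. With w = −4z^5 − 4, |w| ≤ 4r^5 + 4 on |z|=r, giving M(r) ≤ e^{4r^5 + 4} and ρ ≤ 5. For the lower bound, choose z on |z|=r with -4z^5 purely imaginary of modulus 4r^5; then |cos(−4z^5 − 4)| grows like e^{4r^5}/2, so ρ ≥ 5. Hence ρ = 5.
Therefore ρ = 5.

Order ρ = 5.


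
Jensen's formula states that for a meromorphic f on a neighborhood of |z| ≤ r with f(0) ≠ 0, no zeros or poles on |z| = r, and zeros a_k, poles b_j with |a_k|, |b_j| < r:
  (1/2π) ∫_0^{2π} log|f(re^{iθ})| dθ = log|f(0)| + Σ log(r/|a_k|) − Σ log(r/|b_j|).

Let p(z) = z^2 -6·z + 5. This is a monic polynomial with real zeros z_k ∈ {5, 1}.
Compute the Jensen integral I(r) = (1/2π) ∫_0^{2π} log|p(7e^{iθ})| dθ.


Zeros: 1, 5; r = 7.
Inside |z| < r: 1, 5. Outside (|z| ≥ r): ∅.
p(0) = 5, so log|p(0)| = log(5) = 1.6094.
Apply Jensen: I(r) = log|p(0)| + Σ_k log(r/|z_k|), summed over zeros inside |z| < r.
  log(r/|z_k|) for z_k = 5: log(7/5) = 0.3365
  log(r/|z_k|) for z_k = 1: log(7/1) = 1.9459
Sum over inside zeros: 2.2824.
I(r) = log|p(0)| + (inside sum) = 1.6094 + 2.2824 = 3.8918.
Closed form (all zeros inside, monic): I(r) = n·log(r) = 2·log(7) = 3.8918. ✓

I(r) ≈ 3.8918.


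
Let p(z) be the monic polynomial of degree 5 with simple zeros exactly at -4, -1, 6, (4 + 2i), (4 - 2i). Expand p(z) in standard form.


The polynomial is p(z) = ∏_{α ∈ S} (z − α), where S = {-4, -1, 6, (4 + 2i), (4 - 2i)}.
Expanding the product yields: p(z) = z^5 -9·z^4 + 2·z^3 + 164·z^2 -328·z -480.
Note conjugate pairs combine to real quadratics: (z − (4+2i))(z − (4−2i)) = z² − 8z + 20.
The resulting polynomial has degree 5 and real coefficients as required.

p(z) = z^5 -9·z^4 + 2·z^3 + 164·z^2 -328·z -480.


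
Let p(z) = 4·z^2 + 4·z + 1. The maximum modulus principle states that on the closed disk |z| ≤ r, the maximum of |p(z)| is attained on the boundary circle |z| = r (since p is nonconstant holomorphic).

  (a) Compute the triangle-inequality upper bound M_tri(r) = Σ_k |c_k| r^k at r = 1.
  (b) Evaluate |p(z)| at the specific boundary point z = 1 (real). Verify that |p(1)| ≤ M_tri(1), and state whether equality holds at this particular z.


Coefficients: c_0 = 1, c_1 = 4, c_2 = 4. Radius r = 1.
Part (a). Triangle bound: M_tri(r) = Σ_k |c_k| r^k
  = |1|·1^0 + |4|·1^1 + |4|·1^2
  = 1 + 4 + 4 = 9.
This bounds M(r) := max_{|z|=r} |p(z)| from above; equality holds iff all terms c_k z^k can be made to align in phase at a single z on |z|=r.
Part (b). At z = 1 (real, on the circle |z| = r):
  p(1) = (1)·1^0 + (4)·1^1 + (4)·1^2 = 9.
  |p(1)| = 9.
Since all nonzero coefficients share the same sign, |p(1)| = 9 = M_tri(1); the triangle bound is attained at z = 1, so in fact M(r) = 9.

M_tri(1) = 9; |p(1)| = 9; equality at z=1: yes.


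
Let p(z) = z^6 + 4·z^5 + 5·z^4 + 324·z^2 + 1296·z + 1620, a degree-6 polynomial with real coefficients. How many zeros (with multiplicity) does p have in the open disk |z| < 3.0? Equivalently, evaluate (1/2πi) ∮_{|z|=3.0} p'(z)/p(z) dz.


The zeros of p are: (-2 + 1i), (-2 - 1i), (-3 + 3i), (-3 - 3i), (3 + 3i), (3 - 3i).
Their magnitudes are: 2.236, 2.236, 4.243, 4.243, 4.243, 4.243.
Zeros with |z| < R = 3.0: (-2 + 1i), (-2 - 1i).
Count = 2.
By the argument principle, (1/2πi) ∮_{|z|=R} p'(z)/p(z) dz equals exactly this count.

Number of zeros inside |z| < 3.0: 2.


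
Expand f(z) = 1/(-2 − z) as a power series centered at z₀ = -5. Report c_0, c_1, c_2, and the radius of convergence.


Let w = z − z₀, so z = z₀ + w.
Then -2 − z = -2 − (z₀ + w) = (-2 − z₀) − w = 3 − w.
f(z) = 1/(3 − w) = (1/(3)) · 1/(1 − w/(3)) = Σ_{n≥0} w^n / (3)^(n+1).
So c_n = 1/(3)^(n+1):
  c_0 = 1/(3)^1 = 1/3.
  c_1 = 1/(3)^2 = 1/9.
  c_2 = 1/(3)^3 = 1/27.
The series is valid for |w/d| < 1, i.e. |z − z₀| < |d|.
Radius of convergence: R = |-2 − z₀| = |3| = 3 (distance from z₀ to the singularity z = -2).

c_0 = 1/3, c_1 = 1/9, c_2 = 1/27; R = 3.


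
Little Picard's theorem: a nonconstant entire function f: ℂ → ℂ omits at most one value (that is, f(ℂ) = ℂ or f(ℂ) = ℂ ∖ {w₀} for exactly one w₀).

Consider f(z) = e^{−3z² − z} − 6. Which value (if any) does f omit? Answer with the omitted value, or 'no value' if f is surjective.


Little Picard bounds the complement of f(ℂ) to at most one point.
The exponent g(z) = −3z² − z is a nonconstant polynomial, hence surjective onto ℂ. So e^{g(z)} takes every value in {e^w : w ∈ ℂ} = ℂ ∖ {0}. Adding -6 shifts the range to ℂ ∖ {-6}. f omits exactly -6.

Omitted value: -6.


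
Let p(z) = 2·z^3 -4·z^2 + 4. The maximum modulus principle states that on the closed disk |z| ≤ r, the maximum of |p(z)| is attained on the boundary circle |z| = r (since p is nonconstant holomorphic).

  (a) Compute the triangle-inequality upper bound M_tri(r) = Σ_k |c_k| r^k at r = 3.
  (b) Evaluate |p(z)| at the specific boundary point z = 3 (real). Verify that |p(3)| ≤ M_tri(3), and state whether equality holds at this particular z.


Coefficients: c_0 = 4, c_1 = 0, c_2 = -4, c_3 = 2. Radius r = 3.
Part (a). Triangle bound: M_tri(r) = Σ_k |c_k| r^k
  = |4|·3^0 + |0|·3^1 + |-4|·3^2 + |2|·3^3
  = 4 + 0 + 36 + 54 = 94.
This bounds M(r) := max_{|z|=r} |p(z)| from above; equality holds iff all terms c_k z^k can be made to align in phase at a single z on |z|=r.
Part (b). At z = 3 (real, on the circle |z| = r):
  p(3) = (4)·3^0 + (0)·3^1 + (-4)·3^2 + (2)·3^3 = 22.
  |p(3)| = 22.
Check: |p(3)| = 22 ≤ 94 = M_tri(3). ✓ Equality does not hold at z = 3 (the coefficients have mixed signs, so the terms do not all align in phase there).

M_tri(3) = 94; |p(3)| = 22; equality at z=3: no.


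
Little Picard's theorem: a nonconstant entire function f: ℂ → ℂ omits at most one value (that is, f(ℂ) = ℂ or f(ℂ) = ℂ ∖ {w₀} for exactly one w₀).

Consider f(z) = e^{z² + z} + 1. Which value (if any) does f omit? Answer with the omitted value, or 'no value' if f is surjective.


Little Picard bounds the complement of f(ℂ) to at most one point.
The exponent g(z) = z² + z is a nonconstant polynomial, hence surjective onto ℂ. So e^{g(z)} takes every value in {e^w : w ∈ ℂ} = ℂ ∖ {0}. Adding 1 shifts the range to ℂ ∖ {1}. f omits exactly 1.

Omitted value: 1.


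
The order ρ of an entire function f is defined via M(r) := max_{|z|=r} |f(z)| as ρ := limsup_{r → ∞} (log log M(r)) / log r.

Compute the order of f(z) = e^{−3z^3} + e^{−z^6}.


Each summand is entire of order 3 and 6 respectively (as in the single-exponential case). The order of a sum is at most the max of the orders, so ρ ≤ 6. For the lower bound: on |z|=r choose arg z so that -1z^6 is real positive; then |e^{-1z^6}| = e^{1r^6} while |e^{-3z^3}| ≤ e^{3r^3} = o(e^{1r^6}). So |f| ≥ e^{1r^6}(1 − o(1)) and ρ ≥ 6. Hence ρ = max(3, 6) = 6.
Therefore ρ = 6.

Order ρ = 6.


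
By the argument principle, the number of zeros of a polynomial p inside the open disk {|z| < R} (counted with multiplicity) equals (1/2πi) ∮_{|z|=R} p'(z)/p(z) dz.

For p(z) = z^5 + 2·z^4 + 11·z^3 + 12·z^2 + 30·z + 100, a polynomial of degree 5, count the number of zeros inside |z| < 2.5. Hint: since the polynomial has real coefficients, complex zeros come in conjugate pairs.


The zeros of p are: -2, (-1 + 3i), (-1 - 3i), (1 + 2i), (1 - 2i).
Their magnitudes are: 2, 3.162, 3.162, 2.236, 2.236.
Zeros with |z| < R = 2.5: -2, (1 + 2i), (1 - 2i).
Count = 3.
By the argument principle, (1/2πi) ∮_{|z|=R} p'(z)/p(z) dz equals exactly this count.

Number of zeros inside |z| < 2.5: 3.


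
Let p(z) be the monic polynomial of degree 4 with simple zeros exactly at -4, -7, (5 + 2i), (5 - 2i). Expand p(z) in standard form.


The polynomial is p(z) = ∏_{α ∈ S} (z − α), where S = {-4, -7, (5 + 2i), (5 - 2i)}.
Expanding the product yields: p(z) = z^4 + z^3 -53·z^2 + 39·z + 812.
Note conjugate pairs combine to real quadratics: (z − (5+2i))(z − (5−2i)) = z² − 10z + 29.
The resulting polynomial has degree 4 and real coefficients as required.

p(z) = z^4 + z^3 -53·z^2 + 39·z + 812.


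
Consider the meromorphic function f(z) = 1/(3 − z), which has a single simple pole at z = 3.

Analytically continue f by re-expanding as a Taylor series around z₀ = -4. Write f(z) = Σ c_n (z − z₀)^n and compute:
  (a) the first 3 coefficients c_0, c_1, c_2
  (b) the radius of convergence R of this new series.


Let w = z − z₀, so z = z₀ + w.
Then 3 − z = 3 − (z₀ + w) = (3 − z₀) − w = 7 − w.
f(z) = 1/(7 − w) = (1/(7)) · 1/(1 − w/(7)) = Σ_{n≥0} w^n / (7)^(n+1).
So c_n = 1/(7)^(n+1):
  c_0 = 1/(7)^1 = 1/7.
  c_1 = 1/(7)^2 = 1/49.
  c_2 = 1/(7)^3 = 1/343.
The series is valid for |w/d| < 1, i.e. |z − z₀| < |d|.
Radius of convergence: R = |3 − z₀| = |7| = 7 (distance from z₀ to the singularity z = 3).

c_0 = 1/7, c_1 = 1/49, c_2 = 1/343; R = 7.


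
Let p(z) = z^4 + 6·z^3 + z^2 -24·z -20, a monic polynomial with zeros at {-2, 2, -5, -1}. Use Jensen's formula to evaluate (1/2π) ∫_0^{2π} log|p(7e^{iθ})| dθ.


Zeros: -5, -2, -1, 2; r = 7.
Inside |z| < r: -5, -2, -1, 2. Outside (|z| ≥ r): ∅.
p(0) = -20, so log|p(0)| = log(20) = 2.9957.
Apply Jensen: I(r) = log|p(0)| + Σ_k log(r/|z_k|), summed over zeros inside |z| < r.
  log(r/|z_k|) for z_k = -2: log(7/2) = 1.2528
  log(r/|z_k|) for z_k = 2: log(7/2) = 1.2528
  log(r/|z_k|) for z_k = -5: log(7/5) = 0.3365
  log(r/|z_k|) for z_k = -1: log(7/1) = 1.9459
Sum over inside zeros: 4.7879.
I(r) = log|p(0)| + (inside sum) = 2.9957 + 4.7879 = 7.7836.
Closed form (all zeros inside, monic): I(r) = n·log(r) = 4·log(7) = 7.7836. ✓

I(r) ≈ 7.7836.


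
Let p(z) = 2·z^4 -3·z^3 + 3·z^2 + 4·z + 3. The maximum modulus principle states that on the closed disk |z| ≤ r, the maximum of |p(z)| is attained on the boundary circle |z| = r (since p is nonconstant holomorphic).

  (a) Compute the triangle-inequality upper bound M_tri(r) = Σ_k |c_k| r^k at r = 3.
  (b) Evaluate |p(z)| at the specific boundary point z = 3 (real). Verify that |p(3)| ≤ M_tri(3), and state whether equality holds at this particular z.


Coefficients: c_0 = 3, c_1 = 4, c_2 = 3, c_3 = -3, c_4 = 2. Radius r = 3.
Part (a). Triangle bound: M_tri(r) = Σ_k |c_k| r^k
  = |3|·3^0 + |4|·3^1 + |3|·3^2 + |-3|·3^3 + |2|·3^4
  = 3 + 12 + 27 + 81 + 162 = 285.
This bounds M(r) := max_{|z|=r} |p(z)| from above; equality holds iff all terms c_k z^k can be made to align in phase at a single z on |z|=r.
Part (b). At z = 3 (real, on the circle |z| = r):
  p(3) = (3)·3^0 + (4)·3^1 + (3)·3^2 + (-3)·3^3 + (2)·3^4 = 123.
  |p(3)| = 123.
Check: |p(3)| = 123 ≤ 285 = M_tri(3). ✓ Equality does not hold at z = 3 (the coefficients have mixed signs, so the terms do not all align in phase there).

M_tri(3) = 285; |p(3)| = 123; equality at z=3: no.


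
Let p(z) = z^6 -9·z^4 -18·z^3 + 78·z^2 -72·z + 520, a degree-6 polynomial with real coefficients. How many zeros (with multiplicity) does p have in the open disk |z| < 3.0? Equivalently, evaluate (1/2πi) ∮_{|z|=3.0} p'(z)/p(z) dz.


The zeros of p are: (-3 + 2i), (-3 - 2i), (0 + 2i), (0 - 2i), (3 + 1i), (3 - 1i).
Their magnitudes are: 3.606, 3.606, 2, 2, 3.162, 3.162.
Zeros with |z| < R = 3.0: (0 + 2i), (0 - 2i).
Count = 2.
By the argument principle, (1/2πi) ∮_{|z|=R} p'(z)/p(z) dz equals exactly this count.

Number of zeros inside |z| < 3.0: 2.


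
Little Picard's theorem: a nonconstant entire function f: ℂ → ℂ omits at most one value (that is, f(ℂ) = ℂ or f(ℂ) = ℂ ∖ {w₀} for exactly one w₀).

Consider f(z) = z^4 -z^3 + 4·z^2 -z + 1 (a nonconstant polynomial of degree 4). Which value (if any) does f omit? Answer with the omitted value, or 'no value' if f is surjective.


Little Picard bounds the complement of f(ℂ) to at most one point.
For every w ∈ ℂ, the equation p(z) − w = 0 is a nonconstant polynomial in z and hence has at least one root by the fundamental theorem of algebra. So p is surjective onto ℂ, omitting no value.

Omitted value: no value.


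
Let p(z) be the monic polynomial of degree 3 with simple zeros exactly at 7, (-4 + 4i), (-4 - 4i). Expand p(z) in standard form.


The polynomial is p(z) = ∏_{α ∈ S} (z − α), where S = {7, (-4 + 4i), (-4 - 4i)}.
Expanding the product yields: p(z) = z^3 + z^2 -24·z -224.
Note conjugate pairs combine to real quadratics: (z − (-4+4i))(z − (-4−4i)) = z² + 8z + 32.
The resulting polynomial has degree 3 and real coefficients as required.

p(z) = z^3 + z^2 -24·z -224.


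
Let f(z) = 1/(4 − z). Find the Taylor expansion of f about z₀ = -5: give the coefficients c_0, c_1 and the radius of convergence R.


Let w = z − z₀, so z = z₀ + w.
Then 4 − z = 4 − (z₀ + w) = (4 − z₀) − w = 9 − w.
f(z) = 1/(9 − w) = (1/(9)) · 1/(1 − w/(9)) = Σ_{n≥0} w^n / (9)^(n+1).
So c_n = 1/(9)^(n+1):
  c_0 = 1/(9)^1 = 1/9.
  c_1 = 1/(9)^2 = 1/81.
The series is valid for |w/d| < 1, i.e. |z − z₀| < |d|.
Radius of convergence: R = |4 − z₀| = |9| = 9 (distance from z₀ to the singularity z = 4).

c_0 = 1/9, c_1 = 1/81; R = 9.


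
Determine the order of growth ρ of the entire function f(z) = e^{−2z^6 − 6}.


|e^{−2z^6 − 6}| = e^{Re(-2·z^6) + -6} ≤ e^{2|z|^6 + -6} = e^{2r^6 + -6} on |z| = r, so ρ ≤ 6. Choosing z on |z|=r so that -2·z^6 is real positive (always possible by picking arg z appropriately) gives |f(z)| = e^{2r^6 + -6}, matching the bound. The additive constant -6 does not affect log log M(r) ~ 6·log r. Hence ρ = 6.
Therefore ρ = 6.

Order ρ = 6.


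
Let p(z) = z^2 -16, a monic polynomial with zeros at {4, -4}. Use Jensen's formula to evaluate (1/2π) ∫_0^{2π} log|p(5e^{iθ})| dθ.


Zeros: -4, 4; r = 5.
Inside |z| < r: -4, 4. Outside (|z| ≥ r): ∅.
p(0) = -16, so log|p(0)| = log(16) = 2.7726.
Apply Jensen: I(r) = log|p(0)| + Σ_k log(r/|z_k|), summed over zeros inside |z| < r.
  log(r/|z_k|) for z_k = 4: log(5/4) = 0.2231
  log(r/|z_k|) for z_k = -4: log(5/4) = 0.2231
Sum over inside zeros: 0.4463.
I(r) = log|p(0)| + (inside sum) = 2.7726 + 0.4463 = 3.2189.
Closed form (all zeros inside, monic): I(r) = n·log(r) = 2·log(5) = 3.2189. ✓

I(r) ≈ 3.2189.


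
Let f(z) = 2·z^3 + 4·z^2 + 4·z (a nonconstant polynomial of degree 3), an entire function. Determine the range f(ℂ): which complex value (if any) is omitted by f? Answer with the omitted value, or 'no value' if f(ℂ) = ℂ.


Little Picard bounds the complement of f(ℂ) to at most one point.
For every w ∈ ℂ, the equation p(z) − w = 0 is a nonconstant polynomial in z and hence has at least one root by the fundamental theorem of algebra. So p is surjective onto ℂ, omitting no value.

Omitted value: no value.


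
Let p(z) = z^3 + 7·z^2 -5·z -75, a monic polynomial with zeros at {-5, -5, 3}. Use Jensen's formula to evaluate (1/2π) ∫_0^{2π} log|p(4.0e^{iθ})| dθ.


Zeros: -5, -5, 3; r = 4.0.
Inside |z| < r: 3. Outside (|z| ≥ r): -5, -5.
p(0) = -75, so log|p(0)| = log(75) = 4.3175.
Apply Jensen: I(r) = log|p(0)| + Σ_k log(r/|z_k|), summed over zeros inside |z| < r.
  log(r/|z_k|) for z_k = 3: log(4.0/3) = 0.2877
  Outside zeros (-5, -5) contribute nothing to the Jensen sum.
Sum over inside zeros: 0.2877.
I(r) = log|p(0)| + (inside sum) = 4.3175 + 0.2877 = 4.6052.
Note: since some zeros are outside |z| ≤ r, the simplified n·log(r) form does NOT apply — only the inside zeros contribute.

I(r) ≈ 4.6052.


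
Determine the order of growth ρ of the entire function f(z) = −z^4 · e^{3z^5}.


M(r) = max_{|z|=r} |-1|·|z|^4·|e^{3z^5}| = 1·r^4 · e^{3r^5} (the factors attain their maxima compatibly on |z|=r). Then log M(r) = log 1 + 4·log r + 3r^5, dominated by the last term, so log log M(r) ~ 5·log r. The polynomial factor -1z^4 contributes only a log r term and does not affect the order. ρ = 5.
Therefore ρ = 5.

Order ρ = 5.


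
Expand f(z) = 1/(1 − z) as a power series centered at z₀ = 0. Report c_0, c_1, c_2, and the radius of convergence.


Let w = z − z₀, so z = z₀ + w.
Then 1 − z = 1 − (z₀ + w) = (1 − z₀) − w = 1 − w.
f(z) = 1/(1 − w) = (1/(1)) · 1/(1 − w/(1)) = Σ_{n≥0} w^n / (1)^(n+1).
So c_n = 1/(1)^(n+1):
  c_0 = 1/(1)^1 = 1.
  c_1 = 1/(1)^2 = 1.
  c_2 = 1/(1)^3 = 1.
The series is valid for |w/d| < 1, i.e. |z − z₀| < |d|.
Radius of convergence: R = |1 − z₀| = |1| = 1 (distance from z₀ to the singularity z = 1).

c_0 = 1, c_1 = 1, c_2 = 1; R = 1.


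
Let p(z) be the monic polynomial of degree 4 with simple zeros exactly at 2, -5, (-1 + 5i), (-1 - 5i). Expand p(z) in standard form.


The polynomial is p(z) = ∏_{α ∈ S} (z − α), where S = {2, -5, (-1 + 5i), (-1 - 5i)}.
Expanding the product yields: p(z) = z^4 + 5·z^3 + 22·z^2 + 58·z -260.
Note conjugate pairs combine to real quadratics: (z − (-1+5i))(z − (-1−5i)) = z² + 2z + 26.
The resulting polynomial has degree 4 and real coefficients as required.

p(z) = z^4 + 5·z^3 + 22·z^2 + 58·z -260.


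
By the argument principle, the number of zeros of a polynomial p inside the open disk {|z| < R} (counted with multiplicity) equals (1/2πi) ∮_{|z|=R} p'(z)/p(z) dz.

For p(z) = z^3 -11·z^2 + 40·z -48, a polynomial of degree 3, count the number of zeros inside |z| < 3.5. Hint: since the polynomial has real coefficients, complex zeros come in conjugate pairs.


The zeros of p are: 4, 3, 4.
Their magnitudes are: 4, 3, 4.
Zeros with |z| < R = 3.5: 3.
Count = 1.
By the argument principle, (1/2πi) ∮_{|z|=R} p'(z)/p(z) dz equals exactly this count.

Number of zeros inside |z| < 3.5: 1.


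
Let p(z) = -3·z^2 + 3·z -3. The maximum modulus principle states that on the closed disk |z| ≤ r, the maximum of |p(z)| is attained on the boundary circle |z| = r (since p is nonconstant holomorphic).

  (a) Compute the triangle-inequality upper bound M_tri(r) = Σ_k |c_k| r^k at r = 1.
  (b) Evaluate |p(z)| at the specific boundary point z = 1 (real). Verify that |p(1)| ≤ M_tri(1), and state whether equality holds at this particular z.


Coefficients: c_0 = -3, c_1 = 3, c_2 = -3. Radius r = 1.
Part (a). Triangle bound: M_tri(r) = Σ_k |c_k| r^k
  = |-3|·1^0 + |3|·1^1 + |-3|·1^2
  = 3 + 3 + 3 = 9.
This bounds M(r) := max_{|z|=r} |p(z)| from above; equality holds iff all terms c_k z^k can be made to align in phase at a single z on |z|=r.
Part (b). At z = 1 (real, on the circle |z| = r):
  p(1) = (-3)·1^0 + (3)·1^1 + (-3)·1^2 = -3.
  |p(1)| = 3.
Check: |p(1)| = 3 ≤ 9 = M_tri(1). ✓ Equality does not hold at z = 1 (the coefficients have mixed signs, so the terms do not all align in phase there).

M_tri(1) = 9; |p(1)| = 3; equality at z=1: no.


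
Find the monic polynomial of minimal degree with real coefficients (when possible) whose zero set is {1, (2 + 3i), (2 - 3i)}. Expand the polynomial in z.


The polynomial is p(z) = ∏_{α ∈ S} (z − α), where S = {1, (2 + 3i), (2 - 3i)}.
Expanding the product yields: p(z) = z^3 -5·z^2 + 17·z -13.
Note conjugate pairs combine to real quadratics: (z − (2+3i))(z − (2−3i)) = z² − 4z + 13.
The resulting polynomial has degree 3 and real coefficients as required.

p(z) = z^3 -5·z^2 + 17·z -13.


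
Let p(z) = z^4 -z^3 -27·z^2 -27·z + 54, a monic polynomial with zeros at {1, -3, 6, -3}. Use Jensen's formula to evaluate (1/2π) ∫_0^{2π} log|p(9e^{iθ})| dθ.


Zeros: -3, -3, 1, 6; r = 9.
Inside |z| < r: -3, -3, 1, 6. Outside (|z| ≥ r): ∅.
p(0) = 54, so log|p(0)| = log(54) = 3.9890.
Apply Jensen: I(r) = log|p(0)| + Σ_k log(r/|z_k|), summed over zeros inside |z| < r.
  log(r/|z_k|) for z_k = 1: log(9/1) = 2.1972
  log(r/|z_k|) for z_k = -3: log(9/3) = 1.0986
  log(r/|z_k|) for z_k = 6: log(9/6) = 0.4055
  log(r/|z_k|) for z_k = -3: log(9/3) = 1.0986
Sum over inside zeros: 4.7999.
I(r) = log|p(0)| + (inside sum) = 3.9890 + 4.7999 = 8.7889.
Closed form (all zeros inside, monic): I(r) = n·log(r) = 4·log(9) = 8.7889. ✓

I(r) ≈ 8.7889.


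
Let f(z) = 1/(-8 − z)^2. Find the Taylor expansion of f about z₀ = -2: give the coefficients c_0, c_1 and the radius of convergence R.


Let w = z − z₀, so z = z₀ + w.
Then -8 − z = -8 − (z₀ + w) = (-8 − z₀) − w = -6 − w.
f(z) = 1/(-6 − w)^2 = (1/(-6)^2) · (1 − w/(-6))^{−2}.
By the binomial series (1−u)^{−2} = Σ_{n≥0} C(n+1, 1) u^n for |u|<1, with u = w/(-6):
  c_n = C(n+1, 1) / (-6)^(n+2).
  c_0 = 1/(-6)^2 = 1/36.
  c_1 = 2/(-6)^3 = -1/108.
The series is valid for |w/d| < 1, i.e. |z − z₀| < |d|.
Radius of convergence: R = |-8 − z₀| = |-6| = 6 (distance from z₀ to the singularity z = -8).

c_0 = 1/36, c_1 = -1/108; R = 6.


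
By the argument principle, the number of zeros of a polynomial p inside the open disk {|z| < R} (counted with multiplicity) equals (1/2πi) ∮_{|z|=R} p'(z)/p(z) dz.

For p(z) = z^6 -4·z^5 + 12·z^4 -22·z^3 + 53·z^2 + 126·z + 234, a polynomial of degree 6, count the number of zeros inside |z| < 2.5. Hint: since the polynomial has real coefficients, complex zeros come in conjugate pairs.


The zeros of p are: (-1 + 1i), (-1 - 1i), (3 + 2i), (3 - 2i), (0 + 3i), (0 - 3i).
Their magnitudes are: 1.414, 1.414, 3.606, 3.606, 3, 3.
Zeros with |z| < R = 2.5: (-1 + 1i), (-1 - 1i).
Count = 2.
By the argument principle, (1/2πi) ∮_{|z|=R} p'(z)/p(z) dz equals exactly this count.

Number of zeros inside |z| < 2.5: 2.
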